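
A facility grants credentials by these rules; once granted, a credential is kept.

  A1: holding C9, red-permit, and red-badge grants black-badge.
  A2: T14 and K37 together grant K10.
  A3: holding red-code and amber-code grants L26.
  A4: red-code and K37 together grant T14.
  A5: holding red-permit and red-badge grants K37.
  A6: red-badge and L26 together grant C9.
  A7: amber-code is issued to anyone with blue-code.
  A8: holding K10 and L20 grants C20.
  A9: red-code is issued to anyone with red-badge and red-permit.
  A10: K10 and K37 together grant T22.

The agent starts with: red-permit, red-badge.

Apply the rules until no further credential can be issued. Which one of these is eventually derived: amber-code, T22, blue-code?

Holding red-badge and red-permit grants red-code (A9).
Holding red-permit and red-badge grants K37 (A5).
Holding red-code and K37 grants T14 (A4).
Holding T14 and K37 grants K10 (A2).
Holding K10 and K37 grants T22 (A10).
No rule produces blue-code, and it is not given. amber-code would need blue-code (A7), but blue-code is never granted.

T22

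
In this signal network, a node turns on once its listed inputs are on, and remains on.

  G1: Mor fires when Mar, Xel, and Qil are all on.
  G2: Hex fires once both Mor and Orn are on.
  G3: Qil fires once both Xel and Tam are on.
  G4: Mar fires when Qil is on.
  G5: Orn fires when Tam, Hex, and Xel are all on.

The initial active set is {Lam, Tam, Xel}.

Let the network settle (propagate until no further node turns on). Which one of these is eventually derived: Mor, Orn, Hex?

Mor

G3: Xel and Tam on → Qil on.
Qil is on, so Mar fires (G4).
G1: Mar, Xel, and Qil on → Mor on.
Hex would need Mor and Orn (G2), but Orn never turns on. Orn would need Tam, Hex, and Xel (G5), but Hex never turns on.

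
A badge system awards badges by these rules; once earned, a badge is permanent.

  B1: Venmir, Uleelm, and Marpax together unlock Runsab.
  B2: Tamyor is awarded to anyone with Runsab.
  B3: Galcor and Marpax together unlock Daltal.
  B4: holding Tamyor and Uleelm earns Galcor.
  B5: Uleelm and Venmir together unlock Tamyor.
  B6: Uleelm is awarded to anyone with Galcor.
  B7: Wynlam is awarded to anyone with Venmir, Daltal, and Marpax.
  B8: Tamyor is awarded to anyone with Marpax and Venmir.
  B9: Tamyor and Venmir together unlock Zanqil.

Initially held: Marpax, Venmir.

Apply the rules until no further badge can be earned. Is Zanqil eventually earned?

With Marpax and Venmir, Tamyor is earned (B8).
With Tamyor and Venmir, Zanqil is earned (B9).

Yes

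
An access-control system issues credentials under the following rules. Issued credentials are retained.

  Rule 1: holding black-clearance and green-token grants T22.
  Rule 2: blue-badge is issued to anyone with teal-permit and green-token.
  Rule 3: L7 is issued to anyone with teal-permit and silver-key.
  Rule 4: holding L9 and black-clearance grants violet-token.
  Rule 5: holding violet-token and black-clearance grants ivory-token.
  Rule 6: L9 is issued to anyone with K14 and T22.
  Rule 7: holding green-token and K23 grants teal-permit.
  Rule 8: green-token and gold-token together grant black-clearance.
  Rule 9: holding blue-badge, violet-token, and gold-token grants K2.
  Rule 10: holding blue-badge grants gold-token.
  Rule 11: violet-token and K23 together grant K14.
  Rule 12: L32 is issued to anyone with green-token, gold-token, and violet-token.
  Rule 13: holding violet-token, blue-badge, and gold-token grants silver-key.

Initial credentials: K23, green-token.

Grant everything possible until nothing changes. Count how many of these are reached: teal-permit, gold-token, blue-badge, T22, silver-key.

4

Holding green-token and K23 grants teal-permit (Rule 7).
Holding teal-permit and green-token grants blue-badge (Rule 2).
Holding blue-badge grants gold-token (Rule 10).
Holding green-token and gold-token grants black-clearance (Rule 8).
Holding black-clearance and green-token grants T22 (Rule 1).
teal-permit: reached.
gold-token: reached.
blue-badge: reached.
T22: reached.
silver-key would need violet-token, blue-badge, and gold-token (Rule 13), but violet-token is never granted.
Reached: teal-permit, gold-token, blue-badge, and T22 — 4 of the 5.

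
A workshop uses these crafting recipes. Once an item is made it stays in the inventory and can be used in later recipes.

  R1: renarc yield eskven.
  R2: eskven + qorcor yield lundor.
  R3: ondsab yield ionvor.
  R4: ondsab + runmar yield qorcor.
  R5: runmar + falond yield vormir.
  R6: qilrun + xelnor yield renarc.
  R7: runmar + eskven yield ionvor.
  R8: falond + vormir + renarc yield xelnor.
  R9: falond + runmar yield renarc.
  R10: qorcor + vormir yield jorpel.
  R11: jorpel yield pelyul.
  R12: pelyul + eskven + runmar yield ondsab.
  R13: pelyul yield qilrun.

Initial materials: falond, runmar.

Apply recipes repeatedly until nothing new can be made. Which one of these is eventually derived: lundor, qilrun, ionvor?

falond + runmar → renarc (R9).
Using R1, renarc makes eskven.
Using R7, runmar and eskven make ionvor.
qilrun would need pelyul (R13), but pelyul is never obtained. lundor would need eskven and qorcor (R2), but qorcor is never obtained.

ionvor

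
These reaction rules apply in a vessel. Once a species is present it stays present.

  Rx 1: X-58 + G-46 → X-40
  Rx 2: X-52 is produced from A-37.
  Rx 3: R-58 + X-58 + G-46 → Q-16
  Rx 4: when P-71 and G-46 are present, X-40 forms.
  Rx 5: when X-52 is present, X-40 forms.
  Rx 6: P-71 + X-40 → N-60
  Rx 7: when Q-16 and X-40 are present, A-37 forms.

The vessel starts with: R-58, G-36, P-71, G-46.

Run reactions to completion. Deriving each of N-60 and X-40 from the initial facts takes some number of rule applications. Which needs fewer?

X-40: P-71 and G-46 present → X-40 forms (Rx 4). [1 rule application]
N-60: P-71 and G-46 present → X-40 forms (Rx 4). P-71 and X-40 present → N-60 forms (Rx 6). [2 rule applications]
X-40 needs fewer.

X-40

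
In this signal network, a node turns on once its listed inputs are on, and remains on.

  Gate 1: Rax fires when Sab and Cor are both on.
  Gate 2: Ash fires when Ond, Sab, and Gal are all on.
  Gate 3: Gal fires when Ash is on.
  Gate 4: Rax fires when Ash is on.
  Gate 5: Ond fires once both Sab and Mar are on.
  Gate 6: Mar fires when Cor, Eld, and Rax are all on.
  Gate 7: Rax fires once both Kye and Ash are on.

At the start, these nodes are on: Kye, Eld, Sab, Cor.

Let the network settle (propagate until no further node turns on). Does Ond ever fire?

Sab and Cor are on, so Rax fires (Gate 1).
Cor, Eld, and Rax are on, so Mar fires (Gate 6).
Gate 5: Sab and Mar on → Ond on.

Yes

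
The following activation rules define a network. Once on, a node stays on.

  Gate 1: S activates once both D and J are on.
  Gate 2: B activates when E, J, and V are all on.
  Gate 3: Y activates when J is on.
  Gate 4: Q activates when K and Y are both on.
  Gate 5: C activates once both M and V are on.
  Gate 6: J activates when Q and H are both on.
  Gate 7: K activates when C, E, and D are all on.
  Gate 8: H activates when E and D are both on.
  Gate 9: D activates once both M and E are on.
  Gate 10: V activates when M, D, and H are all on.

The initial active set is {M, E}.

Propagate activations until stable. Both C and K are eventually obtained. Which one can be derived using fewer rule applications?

C

C: M and E are on, so D activates (Gate 9). E and D are on, so H activates (Gate 8). Gate 10: M, D, and H on → V on. M and V are on, so C activates (Gate 5). [4 rule applications]
K: Gate 9: M and E on → D on. Gate 8: E and D on → H on. M, D, and H are on, so V activates (Gate 10). M and V are on, so C activates (Gate 5). Gate 7: C, E, and D on → K on. [5 rule applications]
C needs fewer.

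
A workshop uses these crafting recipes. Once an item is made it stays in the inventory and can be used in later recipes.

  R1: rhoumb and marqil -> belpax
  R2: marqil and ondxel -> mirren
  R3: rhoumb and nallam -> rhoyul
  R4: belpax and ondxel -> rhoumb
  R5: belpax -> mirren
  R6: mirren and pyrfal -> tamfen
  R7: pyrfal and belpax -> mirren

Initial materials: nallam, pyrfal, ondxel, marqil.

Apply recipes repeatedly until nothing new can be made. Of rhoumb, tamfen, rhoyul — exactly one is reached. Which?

marqil and ondxel -> mirren (R2).
mirren and pyrfal -> tamfen (R6).
rhoumb would need belpax and ondxel (R4), but belpax is never obtained. rhoyul would need rhoumb and nallam (R3), but rhoumb is never obtained.

tamfen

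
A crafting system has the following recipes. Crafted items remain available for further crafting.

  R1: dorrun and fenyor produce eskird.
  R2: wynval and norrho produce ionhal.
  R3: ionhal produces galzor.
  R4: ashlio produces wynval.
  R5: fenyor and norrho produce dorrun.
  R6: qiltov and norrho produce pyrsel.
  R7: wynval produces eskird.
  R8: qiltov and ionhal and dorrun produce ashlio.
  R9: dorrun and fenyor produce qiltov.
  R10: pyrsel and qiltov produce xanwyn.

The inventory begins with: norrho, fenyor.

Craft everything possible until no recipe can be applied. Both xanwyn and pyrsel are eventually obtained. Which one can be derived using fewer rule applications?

pyrsel

pyrsel: fenyor and norrho → dorrun (R5). Using R9, dorrun and fenyor make qiltov. qiltov and norrho → pyrsel (R6). [3 rule applications]
xanwyn: fenyor and norrho → dorrun (R5). Using R9, dorrun and fenyor make qiltov. qiltov and norrho → pyrsel (R6). pyrsel and qiltov → xanwyn (R10). [4 rule applications]
pyrsel needs fewer.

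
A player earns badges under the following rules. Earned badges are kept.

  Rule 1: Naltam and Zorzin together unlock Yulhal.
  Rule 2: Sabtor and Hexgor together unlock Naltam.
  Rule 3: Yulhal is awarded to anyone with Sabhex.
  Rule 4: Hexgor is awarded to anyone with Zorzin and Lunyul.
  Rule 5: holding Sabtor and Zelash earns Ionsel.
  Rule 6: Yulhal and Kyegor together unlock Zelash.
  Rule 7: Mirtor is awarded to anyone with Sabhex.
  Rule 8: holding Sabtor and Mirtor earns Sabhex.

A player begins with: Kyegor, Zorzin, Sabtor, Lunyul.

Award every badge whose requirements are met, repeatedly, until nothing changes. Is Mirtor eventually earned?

No

Mirtor would need Sabhex (Rule 7), but Sabhex is never earned.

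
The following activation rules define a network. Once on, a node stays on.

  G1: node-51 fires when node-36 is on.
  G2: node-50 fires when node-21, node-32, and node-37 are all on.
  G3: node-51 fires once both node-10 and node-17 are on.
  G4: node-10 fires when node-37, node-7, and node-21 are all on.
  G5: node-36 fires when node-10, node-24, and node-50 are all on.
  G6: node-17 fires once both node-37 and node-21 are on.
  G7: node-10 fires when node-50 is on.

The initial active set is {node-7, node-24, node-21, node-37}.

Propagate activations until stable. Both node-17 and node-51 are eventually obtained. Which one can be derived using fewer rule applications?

node-17: node-37 and node-21 are on, so node-17 fires (G6). [1 rule application]
node-51: G4: node-37, node-7, and node-21 on → node-10 on. node-37 and node-21 are on, so node-17 fires (G6). G3: node-10 and node-17 on → node-51 on. [3 rule applications]
node-17 needs fewer.

node-17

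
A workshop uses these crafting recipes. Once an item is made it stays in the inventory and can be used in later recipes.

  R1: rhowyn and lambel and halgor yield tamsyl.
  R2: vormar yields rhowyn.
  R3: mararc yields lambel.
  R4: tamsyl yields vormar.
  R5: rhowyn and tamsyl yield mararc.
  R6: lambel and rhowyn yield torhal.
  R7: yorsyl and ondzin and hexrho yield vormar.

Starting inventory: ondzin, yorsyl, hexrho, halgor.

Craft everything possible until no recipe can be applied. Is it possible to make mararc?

No

mararc would need rhowyn and tamsyl (R5), but tamsyl is never obtained.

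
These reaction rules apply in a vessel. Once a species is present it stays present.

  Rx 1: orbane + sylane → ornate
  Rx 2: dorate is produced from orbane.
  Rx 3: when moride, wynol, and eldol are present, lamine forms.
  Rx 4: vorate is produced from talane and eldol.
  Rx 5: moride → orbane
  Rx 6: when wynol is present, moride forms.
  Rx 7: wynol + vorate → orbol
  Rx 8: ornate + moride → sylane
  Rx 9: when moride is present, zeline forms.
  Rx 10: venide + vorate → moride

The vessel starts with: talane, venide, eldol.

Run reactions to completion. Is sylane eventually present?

sylane would need ornate and moride (Rx 8), but ornate never forms.

No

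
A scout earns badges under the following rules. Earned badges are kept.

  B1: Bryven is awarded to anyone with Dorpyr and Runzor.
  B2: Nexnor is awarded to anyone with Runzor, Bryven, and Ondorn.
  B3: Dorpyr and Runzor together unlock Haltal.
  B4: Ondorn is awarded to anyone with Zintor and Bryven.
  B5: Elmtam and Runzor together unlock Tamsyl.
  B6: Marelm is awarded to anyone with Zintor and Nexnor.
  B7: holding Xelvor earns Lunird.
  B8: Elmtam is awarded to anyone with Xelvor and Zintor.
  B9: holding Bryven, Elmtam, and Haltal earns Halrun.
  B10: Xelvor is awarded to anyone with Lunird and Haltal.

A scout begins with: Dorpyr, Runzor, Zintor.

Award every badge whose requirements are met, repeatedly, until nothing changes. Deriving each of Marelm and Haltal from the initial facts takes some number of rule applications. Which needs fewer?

Haltal

Haltal: With Dorpyr and Runzor, Haltal is earned (B3). [1 rule application]
Marelm: With Dorpyr and Runzor, Bryven is earned (B1). With Zintor and Bryven, Ondorn is earned (B4). With Runzor, Bryven, and Ondorn, Nexnor is earned (B2). With Zintor and Nexnor, Marelm is earned (B6). [4 rule applications]
Haltal needs fewer.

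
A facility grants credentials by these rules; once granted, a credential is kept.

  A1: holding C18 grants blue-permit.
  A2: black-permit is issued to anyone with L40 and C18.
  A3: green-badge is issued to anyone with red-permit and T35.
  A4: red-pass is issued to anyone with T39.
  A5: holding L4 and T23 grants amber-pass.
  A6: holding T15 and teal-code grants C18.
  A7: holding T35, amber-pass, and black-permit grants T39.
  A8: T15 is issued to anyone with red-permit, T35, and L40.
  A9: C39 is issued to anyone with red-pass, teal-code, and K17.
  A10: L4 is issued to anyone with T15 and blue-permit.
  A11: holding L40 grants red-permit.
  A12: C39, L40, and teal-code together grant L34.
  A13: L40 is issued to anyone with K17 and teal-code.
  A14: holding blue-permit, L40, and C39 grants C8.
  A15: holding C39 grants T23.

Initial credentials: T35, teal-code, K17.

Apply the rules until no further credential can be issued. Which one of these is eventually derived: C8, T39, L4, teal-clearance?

L4

Holding K17 and teal-code grants L40 (A13).
Holding L40 grants red-permit (A11).
Holding red-permit, T35, and L40 grants T15 (A8).
Holding T15 and teal-code grants C18 (A6).
Holding C18 grants blue-permit (A1).
Holding T15 and blue-permit grants L4 (A10).
T39 would need T35, amber-pass, and black-permit (A7), but amber-pass is never granted. No rule produces teal-clearance, and it is not given. C8 would need blue-permit, L40, and C39 (A14), but C39 is never granted.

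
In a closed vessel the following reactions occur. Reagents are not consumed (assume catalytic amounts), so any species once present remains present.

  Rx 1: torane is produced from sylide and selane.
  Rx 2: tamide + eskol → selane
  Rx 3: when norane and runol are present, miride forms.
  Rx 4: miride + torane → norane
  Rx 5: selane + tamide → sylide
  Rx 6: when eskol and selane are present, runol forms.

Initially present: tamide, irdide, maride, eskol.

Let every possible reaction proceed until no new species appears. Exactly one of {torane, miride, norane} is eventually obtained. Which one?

tamide and eskol present → selane forms (Rx 2).
selane and tamide present → sylide forms (Rx 5).
sylide and selane present → torane forms (Rx 1).
miride would need norane and runol (Rx 3), but norane never forms. norane would need miride and torane (Rx 4), but miride never forms.

torane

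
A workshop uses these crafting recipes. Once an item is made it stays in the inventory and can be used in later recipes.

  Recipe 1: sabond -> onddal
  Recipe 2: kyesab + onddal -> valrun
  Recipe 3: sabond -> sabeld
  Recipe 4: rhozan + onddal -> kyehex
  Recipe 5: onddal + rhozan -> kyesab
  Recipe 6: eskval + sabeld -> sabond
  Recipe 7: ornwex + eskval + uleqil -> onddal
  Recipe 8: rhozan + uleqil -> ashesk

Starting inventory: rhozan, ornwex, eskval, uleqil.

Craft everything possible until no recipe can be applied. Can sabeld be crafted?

No

sabeld would need sabond (Recipe 3), but sabond is never obtained.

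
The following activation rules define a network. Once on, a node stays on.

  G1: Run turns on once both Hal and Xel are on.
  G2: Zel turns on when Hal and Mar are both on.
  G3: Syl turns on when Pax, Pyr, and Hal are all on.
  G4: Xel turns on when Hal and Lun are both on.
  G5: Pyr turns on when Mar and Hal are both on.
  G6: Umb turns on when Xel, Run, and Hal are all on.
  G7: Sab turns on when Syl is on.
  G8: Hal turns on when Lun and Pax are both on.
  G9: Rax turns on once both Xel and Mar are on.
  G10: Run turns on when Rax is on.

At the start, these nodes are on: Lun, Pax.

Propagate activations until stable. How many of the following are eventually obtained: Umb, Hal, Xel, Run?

Lun and Pax are on, so Hal turns on (G8).
Hal and Lun are on, so Xel turns on (G4).
Hal and Xel are on, so Run turns on (G1).
Xel, Run, and Hal are on, so Umb turns on (G6).
Umb: reached.
Hal: reached.
Xel: reached.
Run: reached.
All 4 are reached.

4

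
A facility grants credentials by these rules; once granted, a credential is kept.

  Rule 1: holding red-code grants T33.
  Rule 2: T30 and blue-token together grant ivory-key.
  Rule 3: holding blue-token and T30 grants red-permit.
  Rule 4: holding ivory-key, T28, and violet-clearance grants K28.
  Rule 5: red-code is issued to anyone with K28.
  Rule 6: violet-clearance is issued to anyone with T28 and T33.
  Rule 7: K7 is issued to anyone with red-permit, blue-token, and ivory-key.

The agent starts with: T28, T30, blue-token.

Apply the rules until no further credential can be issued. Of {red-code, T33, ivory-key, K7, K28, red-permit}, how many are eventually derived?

3

Holding blue-token and T30 grants red-permit (Rule 3).
Holding T30 and blue-token grants ivory-key (Rule 2).
Holding red-permit, blue-token, and ivory-key grants K7 (Rule 7).
red-code would need K28 (Rule 5), but K28 is never granted.
T33 would need red-code (Rule 1), but red-code is never granted.
ivory-key: reached.
K7: reached.
K28 would need ivory-key, T28, and violet-clearance (Rule 4), but violet-clearance is never granted.
red-permit: reached.
Reached: ivory-key, K7, and red-permit — 3 of the 6.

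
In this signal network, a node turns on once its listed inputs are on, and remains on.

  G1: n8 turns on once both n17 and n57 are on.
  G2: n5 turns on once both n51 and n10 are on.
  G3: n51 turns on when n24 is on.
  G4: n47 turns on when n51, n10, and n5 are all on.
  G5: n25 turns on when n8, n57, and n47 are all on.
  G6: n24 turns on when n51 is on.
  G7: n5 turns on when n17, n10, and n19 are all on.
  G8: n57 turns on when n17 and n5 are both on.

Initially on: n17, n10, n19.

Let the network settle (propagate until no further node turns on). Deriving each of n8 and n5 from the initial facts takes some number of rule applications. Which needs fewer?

n5

n5: G7: n17, n10, and n19 on → n5 on. [1 rule application]
n8: n17, n10, and n19 are on, so n5 turns on (G7). G8: n17 and n5 on → n57 on. n17 and n57 are on, so n8 turns on (G1). [3 rule applications]
n5 needs fewer.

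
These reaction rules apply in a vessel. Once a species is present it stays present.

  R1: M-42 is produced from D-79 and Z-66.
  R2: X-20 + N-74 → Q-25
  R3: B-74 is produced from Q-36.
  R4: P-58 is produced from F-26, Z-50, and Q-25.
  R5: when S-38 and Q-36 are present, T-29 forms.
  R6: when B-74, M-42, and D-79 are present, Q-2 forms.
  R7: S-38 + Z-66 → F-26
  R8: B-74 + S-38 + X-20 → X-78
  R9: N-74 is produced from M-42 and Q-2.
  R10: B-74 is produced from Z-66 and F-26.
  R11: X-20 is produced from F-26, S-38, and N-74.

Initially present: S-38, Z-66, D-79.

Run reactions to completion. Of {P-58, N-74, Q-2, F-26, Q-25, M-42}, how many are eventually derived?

5

S-38 and Z-66 present → F-26 forms (R7).
D-79 and Z-66 present → M-42 forms (R1).
Z-66 and F-26 present → B-74 forms (R10).
B-74, M-42, and D-79 present → Q-2 forms (R6).
M-42 and Q-2 present → N-74 forms (R9).
F-26, S-38, and N-74 present → X-20 forms (R11).
X-20 and N-74 present → Q-25 forms (R2).
P-58 would need F-26, Z-50, and Q-25 (R4), but Z-50 never forms.
N-74: reached.
Q-2: reached.
F-26: reached.
Q-25: reached.
M-42: reached.
Reached: N-74, Q-2, F-26, Q-25, and M-42 — 5 of the 6.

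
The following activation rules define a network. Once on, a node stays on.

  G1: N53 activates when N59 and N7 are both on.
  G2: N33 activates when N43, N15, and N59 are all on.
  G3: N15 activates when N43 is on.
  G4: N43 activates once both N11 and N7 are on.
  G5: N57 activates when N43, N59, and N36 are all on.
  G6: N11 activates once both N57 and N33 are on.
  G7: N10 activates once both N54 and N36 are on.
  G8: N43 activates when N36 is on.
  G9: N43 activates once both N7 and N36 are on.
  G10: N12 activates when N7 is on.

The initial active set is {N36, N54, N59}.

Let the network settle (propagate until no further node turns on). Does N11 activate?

N36 is on, so N43 activates (G8).
G3: N43 on → N15 on.
G5: N43, N59, and N36 on → N57 on.
N43, N15, and N59 are on, so N33 activates (G2).
G6: N57 and N33 on → N11 on.

Yes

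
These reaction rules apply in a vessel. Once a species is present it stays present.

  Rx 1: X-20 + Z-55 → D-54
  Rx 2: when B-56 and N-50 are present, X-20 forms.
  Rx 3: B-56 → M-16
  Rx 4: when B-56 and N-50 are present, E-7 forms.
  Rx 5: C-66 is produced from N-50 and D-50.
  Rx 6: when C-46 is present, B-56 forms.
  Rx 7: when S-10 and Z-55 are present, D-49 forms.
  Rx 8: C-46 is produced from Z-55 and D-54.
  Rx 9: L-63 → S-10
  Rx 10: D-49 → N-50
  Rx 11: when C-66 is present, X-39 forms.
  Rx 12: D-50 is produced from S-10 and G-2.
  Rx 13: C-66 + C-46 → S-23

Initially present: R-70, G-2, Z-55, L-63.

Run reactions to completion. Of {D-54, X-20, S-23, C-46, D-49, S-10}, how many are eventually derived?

L-63 present → S-10 forms (Rx 9).
S-10 and Z-55 present → D-49 forms (Rx 7).
D-54 would need X-20 and Z-55 (Rx 1), but X-20 never forms.
X-20 would need B-56 and N-50 (Rx 2), but B-56 never forms.
S-23 would need C-66 and C-46 (Rx 13), but C-46 never forms.
C-46 would need Z-55 and D-54 (Rx 8), but D-54 never forms.
D-49: reached.
S-10: reached.
Reached: D-49 and S-10 — 2 of the 6.

2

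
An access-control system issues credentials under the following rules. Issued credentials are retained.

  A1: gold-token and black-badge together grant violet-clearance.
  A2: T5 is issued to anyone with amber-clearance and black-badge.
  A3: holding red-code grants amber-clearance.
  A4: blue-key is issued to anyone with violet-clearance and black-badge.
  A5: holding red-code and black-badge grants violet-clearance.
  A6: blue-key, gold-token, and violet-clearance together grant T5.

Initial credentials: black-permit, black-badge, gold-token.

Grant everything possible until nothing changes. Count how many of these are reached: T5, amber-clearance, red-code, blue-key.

Holding gold-token and black-badge grants violet-clearance (A1).
Holding violet-clearance and black-badge grants blue-key (A4).
Holding blue-key, gold-token, and violet-clearance grants T5 (A6).
T5: reached.
amber-clearance would need red-code (A3), but red-code is never granted.
No rule produces red-code, and it is not given.
blue-key: reached.
Reached: T5 and blue-key — 2 of the 4.

2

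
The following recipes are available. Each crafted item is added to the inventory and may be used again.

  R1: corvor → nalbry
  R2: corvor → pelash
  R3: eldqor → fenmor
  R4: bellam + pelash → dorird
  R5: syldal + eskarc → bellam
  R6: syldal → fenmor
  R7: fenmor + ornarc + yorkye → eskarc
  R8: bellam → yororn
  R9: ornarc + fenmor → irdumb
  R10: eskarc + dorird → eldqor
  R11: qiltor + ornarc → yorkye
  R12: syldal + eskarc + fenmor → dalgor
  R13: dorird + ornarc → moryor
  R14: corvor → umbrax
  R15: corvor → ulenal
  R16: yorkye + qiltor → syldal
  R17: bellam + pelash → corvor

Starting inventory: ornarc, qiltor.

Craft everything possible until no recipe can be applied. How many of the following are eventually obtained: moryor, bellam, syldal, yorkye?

Using R11, qiltor and ornarc make yorkye.
yorkye + qiltor → syldal (R16).
Using R6, syldal makes fenmor.
Using R7, fenmor, ornarc, and yorkye make eskarc.
Using R5, syldal and eskarc make bellam.
moryor would need dorird and ornarc (R13), but dorird is never obtained.
bellam: reached.
syldal: reached.
yorkye: reached.
Reached: bellam, syldal, and yorkye — 3 of the 4.

3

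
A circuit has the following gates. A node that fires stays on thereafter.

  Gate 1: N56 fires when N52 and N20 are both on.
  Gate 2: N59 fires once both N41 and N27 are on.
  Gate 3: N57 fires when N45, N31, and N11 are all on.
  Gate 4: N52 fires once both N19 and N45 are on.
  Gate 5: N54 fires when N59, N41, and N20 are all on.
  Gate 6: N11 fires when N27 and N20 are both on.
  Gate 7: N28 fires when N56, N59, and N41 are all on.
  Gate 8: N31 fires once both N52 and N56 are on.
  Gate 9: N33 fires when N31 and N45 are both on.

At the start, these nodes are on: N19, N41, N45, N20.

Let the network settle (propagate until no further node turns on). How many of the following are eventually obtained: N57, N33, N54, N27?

1

Gate 4: N19 and N45 on → N52 on.
N52 and N20 are on, so N56 fires (Gate 1).
Gate 8: N52 and N56 on → N31 on.
Gate 9: N31 and N45 on → N33 on.
N57 would need N45, N31, and N11 (Gate 3), but N11 never turns on.
N33: reached.
N54 would need N59, N41, and N20 (Gate 5), but N59 never turns on.
No rule produces N27, and it is not given.
Reached: N33 — 1 of the 4.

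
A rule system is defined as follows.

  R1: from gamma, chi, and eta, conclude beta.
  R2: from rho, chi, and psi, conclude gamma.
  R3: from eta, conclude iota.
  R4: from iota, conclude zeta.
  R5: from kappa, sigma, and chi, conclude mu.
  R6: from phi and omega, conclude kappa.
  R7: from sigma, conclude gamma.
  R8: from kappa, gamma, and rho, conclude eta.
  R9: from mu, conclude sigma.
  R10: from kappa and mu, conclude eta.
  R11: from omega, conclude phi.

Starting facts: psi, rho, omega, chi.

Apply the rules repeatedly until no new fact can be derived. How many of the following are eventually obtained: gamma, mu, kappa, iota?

From rho, chi, and psi, R2 gives gamma.
From omega, R11 gives phi.
phi and omega hold, so kappa follows (R6).
kappa, gamma, and rho hold, so eta follows (R8).
From eta, R3 gives iota.
gamma: reached.
mu would need kappa, sigma, and chi (R5), but sigma is never established.
kappa: reached.
iota: reached.
Reached: gamma, kappa, and iota — 3 of the 4.

3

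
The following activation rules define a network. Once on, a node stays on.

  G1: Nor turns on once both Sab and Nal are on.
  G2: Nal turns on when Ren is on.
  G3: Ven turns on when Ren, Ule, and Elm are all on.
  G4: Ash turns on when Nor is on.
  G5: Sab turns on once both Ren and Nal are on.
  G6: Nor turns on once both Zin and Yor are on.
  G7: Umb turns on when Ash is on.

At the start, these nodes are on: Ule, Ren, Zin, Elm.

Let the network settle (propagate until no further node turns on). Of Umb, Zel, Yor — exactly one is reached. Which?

Ren is on, so Nal turns on (G2).
G5: Ren and Nal on → Sab on.
G1: Sab and Nal on → Nor on.
G4: Nor on → Ash on.
G7: Ash on → Umb on.
No rule produces Zel, and it is not given. No rule produces Yor, and it is not given.

Umb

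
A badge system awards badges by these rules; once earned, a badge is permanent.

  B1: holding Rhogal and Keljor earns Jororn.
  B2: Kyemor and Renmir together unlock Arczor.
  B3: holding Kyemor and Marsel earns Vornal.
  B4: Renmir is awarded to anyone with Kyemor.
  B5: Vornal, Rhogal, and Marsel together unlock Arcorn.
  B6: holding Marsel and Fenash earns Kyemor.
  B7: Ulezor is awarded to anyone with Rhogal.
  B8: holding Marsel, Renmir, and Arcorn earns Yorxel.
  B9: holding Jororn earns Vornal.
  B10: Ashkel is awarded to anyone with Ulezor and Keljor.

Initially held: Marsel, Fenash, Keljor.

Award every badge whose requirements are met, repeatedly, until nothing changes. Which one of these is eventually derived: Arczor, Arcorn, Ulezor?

With Marsel and Fenash, Kyemor is earned (B6).
With Kyemor, Renmir is earned (B4).
With Kyemor and Renmir, Arczor is earned (B2).
Ulezor would need Rhogal (B7), but Rhogal is never earned. Arcorn would need Vornal, Rhogal, and Marsel (B5), but Rhogal is never earned.

Arczor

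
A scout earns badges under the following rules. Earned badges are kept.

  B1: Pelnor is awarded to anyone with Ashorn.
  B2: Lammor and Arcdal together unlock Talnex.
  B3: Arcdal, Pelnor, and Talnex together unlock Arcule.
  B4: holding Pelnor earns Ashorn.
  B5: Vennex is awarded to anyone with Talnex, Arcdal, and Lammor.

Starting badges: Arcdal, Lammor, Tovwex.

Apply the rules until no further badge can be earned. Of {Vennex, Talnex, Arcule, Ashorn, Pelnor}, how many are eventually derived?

2

With Lammor and Arcdal, Talnex is earned (B2).
With Talnex, Arcdal, and Lammor, Vennex is earned (B5).
Vennex: reached.
Talnex: reached.
Arcule would need Arcdal, Pelnor, and Talnex (B3), but Pelnor is never earned.
Ashorn would need Pelnor (B4), but Pelnor is never earned.
Pelnor would need Ashorn (B1), but Ashorn is never earned.
Reached: Vennex and Talnex — 2 of the 5.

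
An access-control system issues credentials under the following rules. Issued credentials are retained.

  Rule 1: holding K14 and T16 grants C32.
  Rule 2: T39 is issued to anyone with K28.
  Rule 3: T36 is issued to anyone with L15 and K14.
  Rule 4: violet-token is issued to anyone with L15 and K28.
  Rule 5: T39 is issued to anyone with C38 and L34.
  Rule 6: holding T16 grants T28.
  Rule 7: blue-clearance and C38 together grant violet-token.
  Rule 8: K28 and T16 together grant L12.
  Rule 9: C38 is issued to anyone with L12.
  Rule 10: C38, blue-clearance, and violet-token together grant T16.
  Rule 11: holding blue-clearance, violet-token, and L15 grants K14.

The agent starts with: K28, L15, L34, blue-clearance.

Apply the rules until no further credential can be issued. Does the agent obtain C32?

C32 would need K14 and T16 (Rule 1), but T16 is never granted.

No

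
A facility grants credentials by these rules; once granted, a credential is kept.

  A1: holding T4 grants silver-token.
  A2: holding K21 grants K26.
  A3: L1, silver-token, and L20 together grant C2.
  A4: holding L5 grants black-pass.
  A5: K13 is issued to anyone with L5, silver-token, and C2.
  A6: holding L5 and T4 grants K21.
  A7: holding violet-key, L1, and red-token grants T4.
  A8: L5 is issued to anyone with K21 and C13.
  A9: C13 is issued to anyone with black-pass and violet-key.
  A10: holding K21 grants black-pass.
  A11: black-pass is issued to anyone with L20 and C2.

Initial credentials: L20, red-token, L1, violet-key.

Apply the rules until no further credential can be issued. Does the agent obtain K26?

No

K26 would need K21 (A2), but K21 is never granted.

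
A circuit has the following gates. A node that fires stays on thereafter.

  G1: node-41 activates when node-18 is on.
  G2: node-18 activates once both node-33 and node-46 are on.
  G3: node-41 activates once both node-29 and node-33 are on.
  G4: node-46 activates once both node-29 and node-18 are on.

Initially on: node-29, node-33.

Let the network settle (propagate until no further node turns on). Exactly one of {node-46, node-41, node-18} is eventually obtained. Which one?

G3: node-29 and node-33 on → node-41 on.
node-18 would need node-33 and node-46 (G2), but node-46 never turns on. node-46 would need node-29 and node-18 (G4), but node-18 never turns on.

node-41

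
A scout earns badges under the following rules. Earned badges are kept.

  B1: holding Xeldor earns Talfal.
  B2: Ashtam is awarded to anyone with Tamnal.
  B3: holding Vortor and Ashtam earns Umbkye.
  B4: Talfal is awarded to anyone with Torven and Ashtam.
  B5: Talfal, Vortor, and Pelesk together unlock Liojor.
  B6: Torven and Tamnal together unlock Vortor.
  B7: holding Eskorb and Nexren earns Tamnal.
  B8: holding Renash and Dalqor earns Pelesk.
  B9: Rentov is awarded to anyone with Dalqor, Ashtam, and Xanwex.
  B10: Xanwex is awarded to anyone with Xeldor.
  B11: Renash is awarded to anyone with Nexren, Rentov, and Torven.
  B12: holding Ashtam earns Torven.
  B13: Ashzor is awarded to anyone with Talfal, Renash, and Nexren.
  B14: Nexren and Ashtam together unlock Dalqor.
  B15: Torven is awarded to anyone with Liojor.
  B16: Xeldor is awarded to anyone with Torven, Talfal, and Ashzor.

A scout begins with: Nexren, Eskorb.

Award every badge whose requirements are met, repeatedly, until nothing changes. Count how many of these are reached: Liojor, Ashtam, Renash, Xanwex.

With Eskorb and Nexren, Tamnal is earned (B7).
With Tamnal, Ashtam is earned (B2).
Liojor would need Talfal, Vortor, and Pelesk (B5), but Pelesk is never earned.
Ashtam: reached.
Renash would need Nexren, Rentov, and Torven (B11), but Rentov is never earned.
Xanwex would need Xeldor (B10), but Xeldor is never earned.
Reached: Ashtam — 1 of the 4.

1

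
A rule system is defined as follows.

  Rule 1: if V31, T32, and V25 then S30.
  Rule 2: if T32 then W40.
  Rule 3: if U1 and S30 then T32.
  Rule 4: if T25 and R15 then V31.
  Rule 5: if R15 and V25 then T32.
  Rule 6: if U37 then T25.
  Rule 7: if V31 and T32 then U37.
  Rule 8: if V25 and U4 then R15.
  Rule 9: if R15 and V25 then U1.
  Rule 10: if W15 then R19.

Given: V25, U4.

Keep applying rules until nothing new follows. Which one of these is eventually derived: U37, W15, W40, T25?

V25 and U4 hold, so R15 follows (Rule 8).
From R15 and V25, Rule 5 gives T32.
From T32, Rule 2 gives W40.
No rule produces W15, and it is not given. T25 would need U37 (Rule 6), but U37 is never established. U37 would need V31 and T32 (Rule 7), but V31 is never established.

W40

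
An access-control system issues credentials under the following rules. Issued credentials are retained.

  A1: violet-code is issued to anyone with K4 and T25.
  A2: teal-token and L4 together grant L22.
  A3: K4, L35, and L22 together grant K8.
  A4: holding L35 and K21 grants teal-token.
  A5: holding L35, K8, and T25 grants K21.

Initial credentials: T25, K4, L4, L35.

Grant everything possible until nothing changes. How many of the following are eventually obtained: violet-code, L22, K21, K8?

Holding K4 and T25 grants violet-code (A1).
violet-code: reached.
L22 would need teal-token and L4 (A2), but teal-token is never granted.
K21 would need L35, K8, and T25 (A5), but K8 is never granted.
K8 would need K4, L35, and L22 (A3), but L22 is never granted.
Reached: violet-code — 1 of the 4.

1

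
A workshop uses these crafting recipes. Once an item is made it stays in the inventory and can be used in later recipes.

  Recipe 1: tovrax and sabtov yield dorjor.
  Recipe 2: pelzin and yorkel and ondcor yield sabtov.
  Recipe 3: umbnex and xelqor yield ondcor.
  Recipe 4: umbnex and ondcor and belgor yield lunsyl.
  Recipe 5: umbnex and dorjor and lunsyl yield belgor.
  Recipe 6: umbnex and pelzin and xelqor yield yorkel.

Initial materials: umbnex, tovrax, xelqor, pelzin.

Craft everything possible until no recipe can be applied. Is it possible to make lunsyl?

No

lunsyl would need umbnex, ondcor, and belgor (Recipe 4), but belgor is never obtained.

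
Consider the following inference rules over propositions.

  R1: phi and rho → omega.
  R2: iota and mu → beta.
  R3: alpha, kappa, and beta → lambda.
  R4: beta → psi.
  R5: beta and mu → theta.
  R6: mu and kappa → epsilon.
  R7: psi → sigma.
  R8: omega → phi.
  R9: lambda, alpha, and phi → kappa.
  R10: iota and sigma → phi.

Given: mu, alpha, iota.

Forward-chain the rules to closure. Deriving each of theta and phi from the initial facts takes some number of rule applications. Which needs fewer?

theta: From iota and mu, R2 gives beta. From beta and mu, R5 gives theta. [2 rule applications]
phi: iota and mu hold, so beta follows (R2). beta holds, so psi follows (R4). From psi, R7 gives sigma. iota and sigma hold, so phi follows (R10). [4 rule applications]
theta needs fewer.

theta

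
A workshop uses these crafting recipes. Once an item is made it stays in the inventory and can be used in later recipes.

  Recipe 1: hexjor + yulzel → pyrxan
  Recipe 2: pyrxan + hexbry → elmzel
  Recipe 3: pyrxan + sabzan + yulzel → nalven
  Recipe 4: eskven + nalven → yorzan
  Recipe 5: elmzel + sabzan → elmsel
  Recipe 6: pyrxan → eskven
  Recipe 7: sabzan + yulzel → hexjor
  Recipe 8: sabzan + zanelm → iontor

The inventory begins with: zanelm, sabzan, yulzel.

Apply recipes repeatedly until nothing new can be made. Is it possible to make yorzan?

Yes

Using Recipe 7, sabzan and yulzel make hexjor.
Using Recipe 1, hexjor and yulzel make pyrxan.
pyrxan → eskven (Recipe 6).
pyrxan + sabzan + yulzel → nalven (Recipe 3).
Using Recipe 4, eskven and nalven make yorzan.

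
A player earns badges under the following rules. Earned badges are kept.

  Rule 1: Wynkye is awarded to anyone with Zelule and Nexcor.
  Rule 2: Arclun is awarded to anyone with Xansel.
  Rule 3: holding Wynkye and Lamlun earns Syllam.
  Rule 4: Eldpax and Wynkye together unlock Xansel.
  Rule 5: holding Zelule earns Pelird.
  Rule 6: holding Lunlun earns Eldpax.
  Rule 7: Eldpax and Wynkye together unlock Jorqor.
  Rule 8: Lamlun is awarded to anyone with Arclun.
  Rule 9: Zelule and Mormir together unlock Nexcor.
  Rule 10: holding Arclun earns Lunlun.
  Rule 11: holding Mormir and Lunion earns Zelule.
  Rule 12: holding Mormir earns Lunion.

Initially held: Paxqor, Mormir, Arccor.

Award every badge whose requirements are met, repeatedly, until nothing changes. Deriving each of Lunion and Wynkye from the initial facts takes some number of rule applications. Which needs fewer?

Lunion: With Mormir, Lunion is earned (Rule 12). [1 rule application]
Wynkye: With Mormir, Lunion is earned (Rule 12). With Mormir and Lunion, Zelule is earned (Rule 11). With Zelule and Mormir, Nexcor is earned (Rule 9). With Zelule and Nexcor, Wynkye is earned (Rule 1). [4 rule applications]
Lunion needs fewer.

Lunion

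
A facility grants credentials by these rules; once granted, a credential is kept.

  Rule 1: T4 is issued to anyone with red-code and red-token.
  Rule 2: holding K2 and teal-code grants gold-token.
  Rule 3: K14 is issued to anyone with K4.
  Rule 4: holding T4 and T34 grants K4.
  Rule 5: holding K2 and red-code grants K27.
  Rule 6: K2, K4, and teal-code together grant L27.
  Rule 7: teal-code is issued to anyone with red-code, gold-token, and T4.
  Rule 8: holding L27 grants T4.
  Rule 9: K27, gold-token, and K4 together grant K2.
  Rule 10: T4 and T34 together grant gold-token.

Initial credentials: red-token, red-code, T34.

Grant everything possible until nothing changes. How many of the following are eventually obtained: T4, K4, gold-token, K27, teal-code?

4

Holding red-code and red-token grants T4 (Rule 1).
Holding T4 and T34 grants gold-token (Rule 10).
Holding T4 and T34 grants K4 (Rule 4).
Holding red-code, gold-token, and T4 grants teal-code (Rule 7).
T4: reached.
K4: reached.
gold-token: reached.
K27 would need K2 and red-code (Rule 5), but K2 is never granted.
teal-code: reached.
Reached: T4, K4, gold-token, and teal-code — 4 of the 5.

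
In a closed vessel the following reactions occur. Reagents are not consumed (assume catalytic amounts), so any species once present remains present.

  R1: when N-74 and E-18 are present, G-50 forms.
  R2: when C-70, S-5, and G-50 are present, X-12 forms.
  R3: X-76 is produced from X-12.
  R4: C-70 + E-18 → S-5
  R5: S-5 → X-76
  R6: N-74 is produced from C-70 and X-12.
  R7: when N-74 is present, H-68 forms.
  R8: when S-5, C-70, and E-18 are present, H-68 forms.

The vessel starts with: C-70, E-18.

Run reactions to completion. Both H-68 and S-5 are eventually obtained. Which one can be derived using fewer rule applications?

S-5: C-70 and E-18 present → S-5 forms (R4). [1 rule application]
H-68: C-70 and E-18 present → S-5 forms (R4). S-5, C-70, and E-18 present → H-68 forms (R8). [2 rule applications]
S-5 needs fewer.

S-5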